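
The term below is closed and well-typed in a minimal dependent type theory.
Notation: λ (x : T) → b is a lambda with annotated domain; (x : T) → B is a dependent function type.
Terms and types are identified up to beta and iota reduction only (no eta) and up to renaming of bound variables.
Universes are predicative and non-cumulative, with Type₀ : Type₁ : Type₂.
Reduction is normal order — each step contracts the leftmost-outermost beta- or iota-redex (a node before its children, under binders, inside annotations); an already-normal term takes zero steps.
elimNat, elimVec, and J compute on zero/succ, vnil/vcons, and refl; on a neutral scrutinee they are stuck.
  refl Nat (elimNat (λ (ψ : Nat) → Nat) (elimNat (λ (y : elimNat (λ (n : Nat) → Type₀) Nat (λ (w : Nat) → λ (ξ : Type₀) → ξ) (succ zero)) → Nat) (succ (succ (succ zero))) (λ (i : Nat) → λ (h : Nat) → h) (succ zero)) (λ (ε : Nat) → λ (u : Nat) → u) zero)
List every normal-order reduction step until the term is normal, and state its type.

normal-order reduction:
  refl Nat (elimNat (λ (ψ : Nat) → Nat) (elimNat (λ (y : elimNat (λ (n : Nat) → Type₀) Nat (λ (w : Nat) → λ (ξ : Type₀) → ξ) (succ zero)) → Nat) (succ (succ (succ zero))) (λ (i : Nat) → λ (h : Nat) → h) (succ zero)) (λ (ε : Nat) → λ (u : Nat) → u) zero)
  ~> refl Nat (elimNat (λ (ψ : elimNat (λ (y : Nat) → Type₀) Nat (λ (n : Nat) → λ (w : Type₀) → w) (succ zero)) → Nat) (succ (succ (succ zero))) (λ (ξ : Nat) → λ (i : Nat) → i) (succ zero))
  ~> refl Nat ((λ (ψ : Nat) → λ (y : Nat) → y) zero (elimNat (λ (n : elimNat (λ (w : Nat) → Type₀) Nat (λ (ξ : Nat) → λ (i : Type₀) → i) (succ zero)) → Nat) (succ (succ (succ zero))) (λ (h : Nat) → λ (ε : Nat) → ε) zero))
  ~> refl Nat ((λ (ψ : Nat) → ψ) (elimNat (λ (y : elimNat (λ (n : Nat) → Type₀) Nat (λ (w : Nat) → λ (ξ : Type₀) → ξ) (succ zero)) → Nat) (succ (succ (succ zero))) (λ (i : Nat) → λ (h : Nat) → h) zero))
  ~> refl Nat (elimNat (λ (ψ : elimNat (λ (y : Nat) → Type₀) Nat (λ (n : Nat) → λ (w : Type₀) → w) (succ zero)) → Nat) (succ (succ (succ zero))) (λ (ξ : Nat) → λ (i : Nat) → i) zero)
  ~> refl Nat (succ (succ (succ zero)))
the term's type:
  Eq Nat (succ (succ (succ zero))) (succ (succ (succ zero)))


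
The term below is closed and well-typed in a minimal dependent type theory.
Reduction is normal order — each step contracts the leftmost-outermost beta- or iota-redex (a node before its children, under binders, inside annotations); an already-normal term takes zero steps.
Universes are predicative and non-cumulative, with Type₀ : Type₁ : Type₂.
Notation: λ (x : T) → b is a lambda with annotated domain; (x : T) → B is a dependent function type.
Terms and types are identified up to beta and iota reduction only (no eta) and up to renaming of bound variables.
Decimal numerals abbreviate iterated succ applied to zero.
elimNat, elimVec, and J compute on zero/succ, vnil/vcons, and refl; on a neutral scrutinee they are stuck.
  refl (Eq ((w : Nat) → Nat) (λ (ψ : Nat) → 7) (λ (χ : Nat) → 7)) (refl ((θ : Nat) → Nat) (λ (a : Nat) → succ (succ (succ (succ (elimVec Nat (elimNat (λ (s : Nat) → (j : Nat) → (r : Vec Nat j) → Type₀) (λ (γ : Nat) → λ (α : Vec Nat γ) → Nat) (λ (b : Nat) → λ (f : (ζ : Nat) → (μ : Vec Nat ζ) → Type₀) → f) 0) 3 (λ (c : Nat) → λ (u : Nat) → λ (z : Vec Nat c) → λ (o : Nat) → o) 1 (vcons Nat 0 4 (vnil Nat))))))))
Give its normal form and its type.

reduced normal form:
  refl (Eq ((w : Nat) → Nat) (λ (ψ : Nat) → 7) (λ (χ : Nat) → 7)) (refl ((θ : Nat) → Nat) (λ (a : Nat) → 7))
type:
  Eq (Eq ((w : Nat) → Nat) (λ (ψ : Nat) → 7) (λ (χ : Nat) → 7)) (refl ((θ : Nat) → Nat) (λ (a : Nat) → 7)) (refl ((s : Nat) → Nat) (λ (j : Nat) → 7))
observation: the leftmost-outermost redex is an elimVec iota-redex, and normalization takes 6 steps.


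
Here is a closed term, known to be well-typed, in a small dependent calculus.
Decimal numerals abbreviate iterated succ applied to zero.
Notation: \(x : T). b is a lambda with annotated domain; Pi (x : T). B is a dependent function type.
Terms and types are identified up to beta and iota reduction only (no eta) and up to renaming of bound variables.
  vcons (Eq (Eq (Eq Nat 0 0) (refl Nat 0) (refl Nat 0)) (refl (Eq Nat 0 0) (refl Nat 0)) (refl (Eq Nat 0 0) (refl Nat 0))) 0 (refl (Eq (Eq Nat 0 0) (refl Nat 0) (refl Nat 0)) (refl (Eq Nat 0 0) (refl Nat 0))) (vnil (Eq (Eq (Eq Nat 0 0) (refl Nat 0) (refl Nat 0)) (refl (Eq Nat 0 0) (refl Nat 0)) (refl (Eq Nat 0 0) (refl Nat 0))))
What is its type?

the term's type:
  Vec (Eq (Eq (Eq Nat 0 0) (refl Nat 0) (refl Nat 0)) (refl (Eq Nat 0 0) (refl Nat 0)) (refl (Eq Nat 0 0) (refl Nat 0))) 1


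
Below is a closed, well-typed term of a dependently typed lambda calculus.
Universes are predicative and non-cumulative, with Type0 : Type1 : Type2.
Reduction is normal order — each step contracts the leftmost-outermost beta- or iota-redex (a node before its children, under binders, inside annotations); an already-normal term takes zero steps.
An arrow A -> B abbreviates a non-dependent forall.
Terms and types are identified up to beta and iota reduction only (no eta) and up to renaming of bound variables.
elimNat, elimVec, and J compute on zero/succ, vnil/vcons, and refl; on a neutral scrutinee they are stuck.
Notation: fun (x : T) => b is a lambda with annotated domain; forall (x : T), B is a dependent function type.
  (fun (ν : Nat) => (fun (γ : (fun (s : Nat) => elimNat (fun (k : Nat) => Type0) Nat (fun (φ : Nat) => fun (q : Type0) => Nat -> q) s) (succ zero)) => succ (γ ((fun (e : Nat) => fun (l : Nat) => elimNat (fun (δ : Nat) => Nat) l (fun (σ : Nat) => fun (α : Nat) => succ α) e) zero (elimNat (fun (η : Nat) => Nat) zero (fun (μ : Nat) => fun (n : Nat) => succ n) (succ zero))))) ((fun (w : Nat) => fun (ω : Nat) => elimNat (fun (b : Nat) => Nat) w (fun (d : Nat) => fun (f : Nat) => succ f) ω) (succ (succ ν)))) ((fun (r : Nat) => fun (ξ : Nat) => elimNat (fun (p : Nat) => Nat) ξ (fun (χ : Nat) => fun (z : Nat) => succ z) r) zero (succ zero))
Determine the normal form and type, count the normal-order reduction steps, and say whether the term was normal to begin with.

normal form:
  succ (succ (succ (succ (succ zero))))
inferred type:
  Nat
steps to reach normal form (normal order): 18
already normal: no
first contracted redex: a beta-redex


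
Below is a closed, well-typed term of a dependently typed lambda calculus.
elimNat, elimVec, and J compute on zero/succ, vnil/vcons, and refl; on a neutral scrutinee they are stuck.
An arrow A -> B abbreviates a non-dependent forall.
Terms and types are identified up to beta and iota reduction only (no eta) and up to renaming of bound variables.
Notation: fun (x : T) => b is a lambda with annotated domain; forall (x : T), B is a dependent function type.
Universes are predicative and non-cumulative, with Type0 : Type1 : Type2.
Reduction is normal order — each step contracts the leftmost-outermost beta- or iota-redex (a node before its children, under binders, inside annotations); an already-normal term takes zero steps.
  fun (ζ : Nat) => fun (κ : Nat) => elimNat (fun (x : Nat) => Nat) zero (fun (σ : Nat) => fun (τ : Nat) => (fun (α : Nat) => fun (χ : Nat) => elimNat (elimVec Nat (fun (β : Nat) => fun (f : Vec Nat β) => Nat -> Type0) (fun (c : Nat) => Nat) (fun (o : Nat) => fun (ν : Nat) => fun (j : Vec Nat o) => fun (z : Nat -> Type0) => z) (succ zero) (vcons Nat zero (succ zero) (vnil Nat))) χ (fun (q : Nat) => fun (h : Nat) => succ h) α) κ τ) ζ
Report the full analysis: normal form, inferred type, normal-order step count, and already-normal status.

normal form:
  fun (ζ : Nat) => fun (κ : Nat) => elimNat (fun (x : Nat) => Nat) zero (fun (σ : Nat) => fun (τ : Nat) => elimNat (fun (α : Nat) => Nat) τ (fun (χ : Nat) => fun (β : Nat) => succ β) κ) ζ
the term's type:
  Nat -> Nat -> Nat
steps to reach normal form (normal order): 8
started in normal form: no
first redex: a beta-redex


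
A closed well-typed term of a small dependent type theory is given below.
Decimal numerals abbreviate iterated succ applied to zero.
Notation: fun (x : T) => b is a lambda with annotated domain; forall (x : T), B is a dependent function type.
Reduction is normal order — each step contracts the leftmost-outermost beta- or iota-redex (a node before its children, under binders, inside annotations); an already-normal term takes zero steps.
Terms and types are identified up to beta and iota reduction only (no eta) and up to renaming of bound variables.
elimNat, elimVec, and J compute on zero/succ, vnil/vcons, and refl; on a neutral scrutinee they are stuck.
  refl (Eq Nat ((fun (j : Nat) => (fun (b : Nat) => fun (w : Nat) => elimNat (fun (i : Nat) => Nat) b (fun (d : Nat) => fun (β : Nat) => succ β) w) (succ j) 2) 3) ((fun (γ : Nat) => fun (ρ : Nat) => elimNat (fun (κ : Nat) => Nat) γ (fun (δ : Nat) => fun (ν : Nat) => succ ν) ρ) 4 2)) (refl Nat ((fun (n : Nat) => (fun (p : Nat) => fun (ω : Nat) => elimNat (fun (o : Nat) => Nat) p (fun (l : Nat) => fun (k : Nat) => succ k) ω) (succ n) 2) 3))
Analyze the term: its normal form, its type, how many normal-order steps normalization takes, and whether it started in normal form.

reduced normal form:
  refl (Eq Nat 6 6) (refl Nat 6)
type:
  Eq (Eq Nat 6 6) (refl Nat 6) (refl Nat 6)
steps to reach normal form (normal order): 29
term was already normal: no
first contracted redex: a beta-redex


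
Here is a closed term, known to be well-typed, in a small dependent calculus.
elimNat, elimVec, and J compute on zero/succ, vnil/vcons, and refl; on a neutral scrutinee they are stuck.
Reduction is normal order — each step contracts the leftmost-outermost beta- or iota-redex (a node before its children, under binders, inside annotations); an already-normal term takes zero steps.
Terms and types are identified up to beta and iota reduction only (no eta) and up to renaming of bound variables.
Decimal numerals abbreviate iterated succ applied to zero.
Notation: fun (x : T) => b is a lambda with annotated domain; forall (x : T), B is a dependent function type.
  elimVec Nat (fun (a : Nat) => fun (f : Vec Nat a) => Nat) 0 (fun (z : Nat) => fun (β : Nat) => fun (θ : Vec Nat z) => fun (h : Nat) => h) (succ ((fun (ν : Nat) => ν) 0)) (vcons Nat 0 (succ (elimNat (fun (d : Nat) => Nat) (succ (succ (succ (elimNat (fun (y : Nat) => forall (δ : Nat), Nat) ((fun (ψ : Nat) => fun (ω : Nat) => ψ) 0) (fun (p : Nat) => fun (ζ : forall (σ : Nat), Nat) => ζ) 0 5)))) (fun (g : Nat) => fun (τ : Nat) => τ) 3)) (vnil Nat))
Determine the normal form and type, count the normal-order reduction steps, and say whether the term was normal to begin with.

reduced normal form:
  0
inferred type:
  Nat
reduction steps (normal order): 6
already normal: no
first contracted redex: an elimVec iota-redex


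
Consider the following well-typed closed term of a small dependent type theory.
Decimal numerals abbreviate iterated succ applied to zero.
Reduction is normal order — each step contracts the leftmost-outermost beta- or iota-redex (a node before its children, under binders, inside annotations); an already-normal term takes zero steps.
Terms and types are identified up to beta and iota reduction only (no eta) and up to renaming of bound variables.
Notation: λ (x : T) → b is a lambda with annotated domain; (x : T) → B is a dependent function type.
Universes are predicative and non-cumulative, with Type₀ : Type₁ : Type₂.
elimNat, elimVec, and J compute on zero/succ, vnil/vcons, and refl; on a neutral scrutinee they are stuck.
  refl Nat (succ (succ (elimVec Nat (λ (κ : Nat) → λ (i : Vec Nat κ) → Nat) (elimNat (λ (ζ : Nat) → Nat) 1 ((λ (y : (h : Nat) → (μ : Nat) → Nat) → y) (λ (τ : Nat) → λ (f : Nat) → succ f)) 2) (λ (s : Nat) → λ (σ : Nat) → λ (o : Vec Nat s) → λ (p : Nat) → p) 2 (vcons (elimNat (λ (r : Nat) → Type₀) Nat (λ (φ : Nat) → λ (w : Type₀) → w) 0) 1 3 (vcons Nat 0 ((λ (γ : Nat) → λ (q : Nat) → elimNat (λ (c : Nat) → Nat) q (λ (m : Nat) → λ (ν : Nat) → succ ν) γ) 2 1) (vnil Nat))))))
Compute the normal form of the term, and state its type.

normal form:
  refl Nat 5
type:
  Eq Nat 5 5


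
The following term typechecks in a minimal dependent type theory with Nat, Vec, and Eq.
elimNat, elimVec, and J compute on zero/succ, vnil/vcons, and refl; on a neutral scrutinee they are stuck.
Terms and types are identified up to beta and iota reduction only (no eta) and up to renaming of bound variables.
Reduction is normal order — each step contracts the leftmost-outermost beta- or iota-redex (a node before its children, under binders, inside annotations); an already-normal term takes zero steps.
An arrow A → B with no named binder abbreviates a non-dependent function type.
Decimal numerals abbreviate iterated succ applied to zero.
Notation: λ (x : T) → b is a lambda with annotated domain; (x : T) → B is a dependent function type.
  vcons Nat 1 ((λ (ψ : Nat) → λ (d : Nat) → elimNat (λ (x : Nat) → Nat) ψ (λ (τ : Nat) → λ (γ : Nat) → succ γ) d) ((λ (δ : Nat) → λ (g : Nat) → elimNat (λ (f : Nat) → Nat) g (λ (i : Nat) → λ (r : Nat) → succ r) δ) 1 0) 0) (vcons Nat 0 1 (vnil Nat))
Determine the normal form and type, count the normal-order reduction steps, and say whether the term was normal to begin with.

reduced normal form:
  vcons Nat 1 1 (vcons Nat 0 1 (vnil Nat))
inferred type:
  Vec Nat 2
normal-order step count: 9
started in normal form: no
first contracted redex: a beta-redex


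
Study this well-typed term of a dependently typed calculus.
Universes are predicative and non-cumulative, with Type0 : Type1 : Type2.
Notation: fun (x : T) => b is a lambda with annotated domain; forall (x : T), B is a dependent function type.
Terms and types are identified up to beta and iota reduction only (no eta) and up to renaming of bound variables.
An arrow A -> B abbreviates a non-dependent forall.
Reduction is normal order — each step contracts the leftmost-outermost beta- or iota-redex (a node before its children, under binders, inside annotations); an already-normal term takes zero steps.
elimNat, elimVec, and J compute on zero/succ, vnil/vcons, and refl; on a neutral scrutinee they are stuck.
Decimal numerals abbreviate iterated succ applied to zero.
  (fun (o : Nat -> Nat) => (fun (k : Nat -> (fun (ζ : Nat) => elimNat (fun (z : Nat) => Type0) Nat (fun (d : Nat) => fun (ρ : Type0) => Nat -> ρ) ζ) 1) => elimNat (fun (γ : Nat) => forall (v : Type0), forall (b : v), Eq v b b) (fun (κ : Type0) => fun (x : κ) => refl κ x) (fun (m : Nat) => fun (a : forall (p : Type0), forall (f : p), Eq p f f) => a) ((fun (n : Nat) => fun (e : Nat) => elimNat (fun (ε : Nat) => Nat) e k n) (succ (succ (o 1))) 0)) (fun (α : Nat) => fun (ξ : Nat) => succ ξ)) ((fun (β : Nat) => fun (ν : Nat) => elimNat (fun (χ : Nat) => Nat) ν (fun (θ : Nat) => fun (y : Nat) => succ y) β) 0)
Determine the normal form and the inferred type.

normal form:
  fun (o : Type0) => fun (k : o) => refl o k
inferred type:
  forall (o : Type0), forall (k : o), Eq o k k


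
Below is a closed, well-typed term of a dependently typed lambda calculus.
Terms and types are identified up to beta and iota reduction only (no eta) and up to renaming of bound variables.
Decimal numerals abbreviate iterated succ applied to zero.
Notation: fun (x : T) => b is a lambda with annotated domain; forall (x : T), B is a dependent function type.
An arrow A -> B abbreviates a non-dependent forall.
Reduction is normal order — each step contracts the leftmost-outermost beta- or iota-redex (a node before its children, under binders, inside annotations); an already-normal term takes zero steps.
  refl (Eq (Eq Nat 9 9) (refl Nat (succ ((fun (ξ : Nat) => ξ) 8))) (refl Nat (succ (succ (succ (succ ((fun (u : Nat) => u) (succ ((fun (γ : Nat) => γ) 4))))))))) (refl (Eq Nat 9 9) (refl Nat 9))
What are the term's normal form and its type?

reduced normal form:
  refl (Eq (Eq Nat 9 9) (refl Nat 9) (refl Nat 9)) (refl (Eq Nat 9 9) (refl Nat 9))
the term's type:
  Eq (Eq (Eq Nat 9 9) (refl Nat 9) (refl Nat 9)) (refl (Eq Nat 9 9) (refl Nat 9)) (refl (Eq Nat 9 9) (refl Nat 9))


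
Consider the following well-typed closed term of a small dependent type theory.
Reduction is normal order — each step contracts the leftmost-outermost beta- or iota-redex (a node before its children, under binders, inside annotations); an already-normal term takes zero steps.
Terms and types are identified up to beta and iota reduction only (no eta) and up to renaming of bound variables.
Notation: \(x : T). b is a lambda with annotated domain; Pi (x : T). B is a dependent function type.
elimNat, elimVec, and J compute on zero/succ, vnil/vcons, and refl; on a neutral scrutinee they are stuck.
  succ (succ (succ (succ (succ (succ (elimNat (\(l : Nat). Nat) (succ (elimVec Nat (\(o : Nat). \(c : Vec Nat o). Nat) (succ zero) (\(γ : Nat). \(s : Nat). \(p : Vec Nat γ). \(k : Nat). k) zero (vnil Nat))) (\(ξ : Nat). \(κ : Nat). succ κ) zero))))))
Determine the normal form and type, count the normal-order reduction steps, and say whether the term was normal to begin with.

reduced normal form:
  succ (succ (succ (succ (succ (succ (succ (succ zero)))))))
type:
  Nat
reduction steps (normal order): 2
already normal: no
first contracted redex: an elimNat iota-redex


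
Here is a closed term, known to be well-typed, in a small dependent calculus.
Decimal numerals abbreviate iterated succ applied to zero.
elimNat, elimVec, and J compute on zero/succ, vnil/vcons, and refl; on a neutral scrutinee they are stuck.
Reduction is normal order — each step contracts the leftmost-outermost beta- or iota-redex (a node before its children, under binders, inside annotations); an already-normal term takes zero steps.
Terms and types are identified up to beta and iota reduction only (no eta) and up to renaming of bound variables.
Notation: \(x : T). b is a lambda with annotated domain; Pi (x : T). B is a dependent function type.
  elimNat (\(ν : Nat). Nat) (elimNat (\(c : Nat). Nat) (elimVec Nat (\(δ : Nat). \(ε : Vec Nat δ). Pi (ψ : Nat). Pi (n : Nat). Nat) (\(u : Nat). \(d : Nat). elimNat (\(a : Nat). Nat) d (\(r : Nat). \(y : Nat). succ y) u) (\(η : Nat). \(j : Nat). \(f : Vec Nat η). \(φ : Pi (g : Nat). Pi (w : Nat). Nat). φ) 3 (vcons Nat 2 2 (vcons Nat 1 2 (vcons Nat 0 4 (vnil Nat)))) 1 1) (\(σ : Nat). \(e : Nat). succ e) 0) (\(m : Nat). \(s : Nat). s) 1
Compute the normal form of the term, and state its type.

normal form:
  2
the term's type:
  Nat


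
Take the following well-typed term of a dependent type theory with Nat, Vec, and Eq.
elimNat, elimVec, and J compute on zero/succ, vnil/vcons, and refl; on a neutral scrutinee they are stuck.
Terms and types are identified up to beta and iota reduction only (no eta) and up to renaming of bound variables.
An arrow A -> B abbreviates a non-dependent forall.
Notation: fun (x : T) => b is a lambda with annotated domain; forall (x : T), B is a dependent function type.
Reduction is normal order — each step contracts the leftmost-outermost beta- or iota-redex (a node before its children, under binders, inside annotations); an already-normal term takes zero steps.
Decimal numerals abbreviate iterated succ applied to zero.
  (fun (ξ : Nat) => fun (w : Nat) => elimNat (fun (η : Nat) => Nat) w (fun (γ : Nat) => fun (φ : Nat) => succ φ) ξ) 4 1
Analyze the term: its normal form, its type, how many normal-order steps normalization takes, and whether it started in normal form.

resulting normal form:
  5
type:
  Nat
normal-order step count: 15
already normal: no
first redex: a beta-redex


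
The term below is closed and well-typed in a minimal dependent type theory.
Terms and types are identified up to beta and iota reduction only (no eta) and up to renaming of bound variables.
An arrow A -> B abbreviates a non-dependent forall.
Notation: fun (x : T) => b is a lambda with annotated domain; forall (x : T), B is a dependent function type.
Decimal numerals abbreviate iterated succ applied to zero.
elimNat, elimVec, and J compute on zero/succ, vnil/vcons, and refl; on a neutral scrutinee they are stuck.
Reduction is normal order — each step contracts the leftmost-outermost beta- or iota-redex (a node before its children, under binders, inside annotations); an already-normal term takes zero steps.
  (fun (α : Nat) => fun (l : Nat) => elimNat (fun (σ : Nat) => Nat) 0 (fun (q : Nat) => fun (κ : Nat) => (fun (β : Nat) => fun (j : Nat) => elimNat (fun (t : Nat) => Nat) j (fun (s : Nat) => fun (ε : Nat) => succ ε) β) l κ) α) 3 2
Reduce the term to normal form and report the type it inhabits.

resulting normal form:
  6
inferred type:
  Nat


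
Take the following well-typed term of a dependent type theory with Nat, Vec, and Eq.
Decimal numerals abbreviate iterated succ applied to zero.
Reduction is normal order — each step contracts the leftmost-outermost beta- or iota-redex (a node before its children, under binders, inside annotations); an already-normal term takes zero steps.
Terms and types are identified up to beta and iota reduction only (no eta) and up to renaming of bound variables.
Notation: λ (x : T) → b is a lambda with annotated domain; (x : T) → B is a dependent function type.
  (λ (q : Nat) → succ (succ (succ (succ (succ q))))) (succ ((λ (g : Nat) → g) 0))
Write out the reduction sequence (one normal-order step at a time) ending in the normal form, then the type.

reduction (normal order):
  (λ (q : Nat) → succ (succ (succ (succ (succ q))))) (succ ((λ (g : Nat) → g) 0))
  ~> succ (succ (succ (succ (succ (succ ((λ (q : Nat) → q) 0))))))
  ~> 6
inferred type:
  Nat


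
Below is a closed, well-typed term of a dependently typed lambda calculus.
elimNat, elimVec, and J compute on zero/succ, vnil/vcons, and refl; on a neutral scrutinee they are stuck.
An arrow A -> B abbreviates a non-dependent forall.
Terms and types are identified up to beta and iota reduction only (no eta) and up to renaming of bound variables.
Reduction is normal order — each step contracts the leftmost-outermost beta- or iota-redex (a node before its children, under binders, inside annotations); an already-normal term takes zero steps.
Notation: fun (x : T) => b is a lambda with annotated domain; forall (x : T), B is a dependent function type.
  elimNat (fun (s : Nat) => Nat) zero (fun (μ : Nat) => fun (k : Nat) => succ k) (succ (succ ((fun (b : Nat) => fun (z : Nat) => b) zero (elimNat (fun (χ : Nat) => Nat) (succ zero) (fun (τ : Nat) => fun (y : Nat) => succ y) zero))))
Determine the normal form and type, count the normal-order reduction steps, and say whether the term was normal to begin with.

resulting normal form:
  succ (succ zero)
the term's type:
  Nat
reduction steps (normal order): 9
started in normal form: no
first redex: an elimNat iota-redex


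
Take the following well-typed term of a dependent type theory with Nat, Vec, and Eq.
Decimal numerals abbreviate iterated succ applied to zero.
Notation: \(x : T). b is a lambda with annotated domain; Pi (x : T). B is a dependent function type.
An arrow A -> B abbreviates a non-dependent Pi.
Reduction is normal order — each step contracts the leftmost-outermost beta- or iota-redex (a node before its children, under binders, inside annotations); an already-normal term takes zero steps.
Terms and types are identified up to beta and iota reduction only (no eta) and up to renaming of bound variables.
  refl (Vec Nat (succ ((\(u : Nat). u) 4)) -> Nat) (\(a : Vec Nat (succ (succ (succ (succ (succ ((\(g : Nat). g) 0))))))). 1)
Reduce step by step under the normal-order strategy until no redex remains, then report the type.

normal-order reduction:
  refl (Vec Nat (succ ((\(u : Nat). u) 4)) -> Nat) (\(a : Vec Nat (succ (succ (succ (succ (succ ((\(g : Nat). g) 0))))))). 1)
  ~> refl (Vec Nat 5 -> Nat) (\(u : Vec Nat (succ (succ (succ (succ (succ ((\(a : Nat). a) 0))))))). 1)
  ~> refl (Vec Nat 5 -> Nat) (\(u : Vec Nat 5). 1)
the term's type:
  Eq (Vec Nat 5 -> Nat) (\(u : Vec Nat 5). 1) (\(a : Vec Nat 5). 1)


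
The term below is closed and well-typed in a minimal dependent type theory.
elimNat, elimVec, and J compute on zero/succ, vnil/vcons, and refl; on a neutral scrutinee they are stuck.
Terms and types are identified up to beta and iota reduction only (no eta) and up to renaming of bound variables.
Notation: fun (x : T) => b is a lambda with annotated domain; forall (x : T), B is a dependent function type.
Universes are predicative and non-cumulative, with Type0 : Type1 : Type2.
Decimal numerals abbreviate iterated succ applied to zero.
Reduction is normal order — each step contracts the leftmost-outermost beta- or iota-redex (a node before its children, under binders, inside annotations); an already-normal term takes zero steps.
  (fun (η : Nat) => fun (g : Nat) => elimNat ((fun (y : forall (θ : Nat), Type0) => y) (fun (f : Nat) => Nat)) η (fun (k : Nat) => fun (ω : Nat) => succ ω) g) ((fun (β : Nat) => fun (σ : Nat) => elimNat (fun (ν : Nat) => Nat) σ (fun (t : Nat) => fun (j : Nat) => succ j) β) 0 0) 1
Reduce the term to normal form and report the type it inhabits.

normal form:
  1
the term's type:
  Nat


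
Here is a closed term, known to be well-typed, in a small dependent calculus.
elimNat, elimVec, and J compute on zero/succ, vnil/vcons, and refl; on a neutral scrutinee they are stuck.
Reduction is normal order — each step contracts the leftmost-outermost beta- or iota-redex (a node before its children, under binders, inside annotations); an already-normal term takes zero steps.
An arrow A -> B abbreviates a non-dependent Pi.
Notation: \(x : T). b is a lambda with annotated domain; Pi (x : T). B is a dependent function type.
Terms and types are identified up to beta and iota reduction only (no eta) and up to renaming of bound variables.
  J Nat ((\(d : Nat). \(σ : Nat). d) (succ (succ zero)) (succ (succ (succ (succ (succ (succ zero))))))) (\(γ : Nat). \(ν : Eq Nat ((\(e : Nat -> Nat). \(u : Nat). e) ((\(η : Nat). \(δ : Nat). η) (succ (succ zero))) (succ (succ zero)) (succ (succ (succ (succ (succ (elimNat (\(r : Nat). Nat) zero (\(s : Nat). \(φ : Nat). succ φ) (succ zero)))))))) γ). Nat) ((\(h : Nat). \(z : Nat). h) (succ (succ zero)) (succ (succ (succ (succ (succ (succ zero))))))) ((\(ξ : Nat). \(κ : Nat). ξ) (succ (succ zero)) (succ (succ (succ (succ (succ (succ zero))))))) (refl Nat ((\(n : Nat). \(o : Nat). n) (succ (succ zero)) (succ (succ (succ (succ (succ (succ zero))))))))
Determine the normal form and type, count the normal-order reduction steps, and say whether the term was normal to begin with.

resulting normal form:
  succ (succ zero)
inferred type:
  Nat
steps to reach normal form (normal order): 3
term was already normal: no
first redex: a J iota-redex


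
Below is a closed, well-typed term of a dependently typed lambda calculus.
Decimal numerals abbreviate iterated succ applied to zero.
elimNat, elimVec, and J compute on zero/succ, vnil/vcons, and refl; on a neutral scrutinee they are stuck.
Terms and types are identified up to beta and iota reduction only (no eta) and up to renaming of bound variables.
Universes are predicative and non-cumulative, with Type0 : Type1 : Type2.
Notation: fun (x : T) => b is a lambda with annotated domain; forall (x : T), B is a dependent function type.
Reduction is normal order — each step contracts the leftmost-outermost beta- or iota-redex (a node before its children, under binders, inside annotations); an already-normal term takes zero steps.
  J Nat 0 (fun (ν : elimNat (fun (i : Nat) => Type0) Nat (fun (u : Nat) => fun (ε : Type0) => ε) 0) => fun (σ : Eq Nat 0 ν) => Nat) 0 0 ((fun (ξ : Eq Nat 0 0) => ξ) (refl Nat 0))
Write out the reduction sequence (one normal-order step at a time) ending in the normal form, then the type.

reduction (normal order):
  J Nat 0 (fun (ν : elimNat (fun (i : Nat) => Type0) Nat (fun (u : Nat) => fun (ε : Type0) => ε) 0) => fun (σ : Eq Nat 0 ν) => Nat) 0 0 ((fun (ξ : Eq Nat 0 0) => ξ) (refl Nat 0))
  ~> J Nat 0 (fun (ν : Nat) => fun (i : Eq Nat 0 ν) => Nat) 0 0 ((fun (u : Eq Nat 0 0) => u) (refl Nat 0))
  ~> J Nat 0 (fun (ν : Nat) => fun (i : Eq Nat 0 ν) => Nat) 0 0 (refl Nat 0)
  ~> 0
inferred type:
  Nat


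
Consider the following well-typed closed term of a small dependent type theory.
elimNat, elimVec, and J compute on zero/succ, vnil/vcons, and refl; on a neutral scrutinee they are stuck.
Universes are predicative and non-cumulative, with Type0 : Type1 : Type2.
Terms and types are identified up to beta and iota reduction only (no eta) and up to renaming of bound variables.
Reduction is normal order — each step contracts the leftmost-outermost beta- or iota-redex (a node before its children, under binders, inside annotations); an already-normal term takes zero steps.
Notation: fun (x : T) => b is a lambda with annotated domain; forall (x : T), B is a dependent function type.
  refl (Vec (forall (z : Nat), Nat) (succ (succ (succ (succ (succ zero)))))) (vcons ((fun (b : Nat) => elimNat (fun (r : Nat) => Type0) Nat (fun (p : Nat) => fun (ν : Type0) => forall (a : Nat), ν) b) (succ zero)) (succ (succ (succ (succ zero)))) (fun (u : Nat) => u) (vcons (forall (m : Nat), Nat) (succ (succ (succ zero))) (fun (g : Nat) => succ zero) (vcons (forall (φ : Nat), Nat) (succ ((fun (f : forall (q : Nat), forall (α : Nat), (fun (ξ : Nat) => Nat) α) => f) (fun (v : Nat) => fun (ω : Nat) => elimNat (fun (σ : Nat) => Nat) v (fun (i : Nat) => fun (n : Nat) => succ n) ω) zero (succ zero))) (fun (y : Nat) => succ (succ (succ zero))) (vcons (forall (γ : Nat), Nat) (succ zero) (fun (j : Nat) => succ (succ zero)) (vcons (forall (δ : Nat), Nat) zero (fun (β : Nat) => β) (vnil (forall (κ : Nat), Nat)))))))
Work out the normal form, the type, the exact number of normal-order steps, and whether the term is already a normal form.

normal form:
  refl (Vec (forall (z : Nat), Nat) (succ (succ (succ (succ (succ zero)))))) (vcons (forall (b : Nat), Nat) (succ (succ (succ (succ zero)))) (fun (r : Nat) => r) (vcons (forall (p : Nat), Nat) (succ (succ (succ zero))) (fun (ν : Nat) => succ zero) (vcons (forall (a : Nat), Nat) (succ (succ zero)) (fun (u : Nat) => succ (succ (succ zero))) (vcons (forall (m : Nat), Nat) (succ zero) (fun (g : Nat) => succ (succ zero)) (vcons (forall (φ : Nat), Nat) zero (fun (f : Nat) => f) (vnil (forall (q : Nat), Nat)))))))
type:
  Eq (Vec (forall (z : Nat), Nat) (succ (succ (succ (succ (succ zero)))))) (vcons (forall (b : Nat), Nat) (succ (succ (succ (succ zero)))) (fun (r : Nat) => r) (vcons (forall (p : Nat), Nat) (succ (succ (succ zero))) (fun (ν : Nat) => succ zero) (vcons (forall (a : Nat), Nat) (succ (succ zero)) (fun (u : Nat) => succ (succ (succ zero))) (vcons (forall (m : Nat), Nat) (succ zero) (fun (g : Nat) => succ (succ zero)) (vcons (forall (φ : Nat), Nat) zero (fun (f : Nat) => f) (vnil (forall (q : Nat), Nat))))))) (vcons (forall (α : Nat), Nat) (succ (succ (succ (succ zero)))) (fun (ξ : Nat) => ξ) (vcons (forall (v : Nat), Nat) (succ (succ (succ zero))) (fun (ω : Nat) => succ zero) (vcons (forall (σ : Nat), Nat) (succ (succ zero)) (fun (i : Nat) => succ (succ (succ zero))) (vcons (forall (n : Nat), Nat) (succ zero) (fun (y : Nat) => succ (succ zero)) (vcons (forall (γ : Nat), Nat) zero (fun (j : Nat) => j) (vnil (forall (δ : Nat), Nat)))))))
steps to reach normal form (normal order): 12
started in normal form: no
first redex: a beta-redex


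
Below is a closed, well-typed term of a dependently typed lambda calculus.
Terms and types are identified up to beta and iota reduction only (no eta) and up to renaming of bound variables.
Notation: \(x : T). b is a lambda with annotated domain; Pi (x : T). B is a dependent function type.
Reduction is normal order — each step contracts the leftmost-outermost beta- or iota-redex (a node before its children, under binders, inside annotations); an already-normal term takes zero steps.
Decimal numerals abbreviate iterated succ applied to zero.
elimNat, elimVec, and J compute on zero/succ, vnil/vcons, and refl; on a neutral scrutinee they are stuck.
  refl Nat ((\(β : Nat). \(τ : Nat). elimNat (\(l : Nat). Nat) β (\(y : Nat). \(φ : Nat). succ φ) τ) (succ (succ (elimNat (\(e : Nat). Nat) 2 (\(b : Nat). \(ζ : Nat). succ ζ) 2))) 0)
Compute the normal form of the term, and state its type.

reduced normal form:
  refl Nat 6
the term's type:
  Eq Nat 6 6
observation: normalization takes exactly 10 steps under the normal-order strategy.


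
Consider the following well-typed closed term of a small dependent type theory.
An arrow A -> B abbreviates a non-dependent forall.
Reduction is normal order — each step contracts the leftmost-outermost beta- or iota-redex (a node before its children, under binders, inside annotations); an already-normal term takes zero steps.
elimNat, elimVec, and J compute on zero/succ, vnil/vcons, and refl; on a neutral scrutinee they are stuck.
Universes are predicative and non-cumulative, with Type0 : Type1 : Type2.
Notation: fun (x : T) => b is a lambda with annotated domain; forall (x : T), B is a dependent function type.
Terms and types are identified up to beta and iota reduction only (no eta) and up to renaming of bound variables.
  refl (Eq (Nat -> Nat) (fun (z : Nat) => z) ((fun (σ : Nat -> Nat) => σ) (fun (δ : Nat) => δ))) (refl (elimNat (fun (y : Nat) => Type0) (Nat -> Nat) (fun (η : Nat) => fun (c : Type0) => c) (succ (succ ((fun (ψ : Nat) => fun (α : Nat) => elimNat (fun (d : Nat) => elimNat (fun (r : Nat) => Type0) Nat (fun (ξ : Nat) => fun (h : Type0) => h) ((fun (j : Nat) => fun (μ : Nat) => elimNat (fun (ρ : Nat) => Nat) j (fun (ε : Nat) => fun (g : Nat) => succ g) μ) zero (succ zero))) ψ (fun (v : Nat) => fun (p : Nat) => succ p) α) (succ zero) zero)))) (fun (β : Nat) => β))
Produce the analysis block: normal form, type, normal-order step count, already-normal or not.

reduced normal form:
  refl (Eq (Nat -> Nat) (fun (z : Nat) => z) (fun (σ : Nat) => σ)) (refl (Nat -> Nat) (fun (δ : Nat) => δ))
inferred type:
  Eq (Eq (Nat -> Nat) (fun (z : Nat) => z) (fun (σ : Nat) => σ)) (refl (Nat -> Nat) (fun (δ : Nat) => δ)) (refl (Nat -> Nat) (fun (y : Nat) => y))
normal-order step count: 14
already normal: no
first contracted redex: a beta-redex


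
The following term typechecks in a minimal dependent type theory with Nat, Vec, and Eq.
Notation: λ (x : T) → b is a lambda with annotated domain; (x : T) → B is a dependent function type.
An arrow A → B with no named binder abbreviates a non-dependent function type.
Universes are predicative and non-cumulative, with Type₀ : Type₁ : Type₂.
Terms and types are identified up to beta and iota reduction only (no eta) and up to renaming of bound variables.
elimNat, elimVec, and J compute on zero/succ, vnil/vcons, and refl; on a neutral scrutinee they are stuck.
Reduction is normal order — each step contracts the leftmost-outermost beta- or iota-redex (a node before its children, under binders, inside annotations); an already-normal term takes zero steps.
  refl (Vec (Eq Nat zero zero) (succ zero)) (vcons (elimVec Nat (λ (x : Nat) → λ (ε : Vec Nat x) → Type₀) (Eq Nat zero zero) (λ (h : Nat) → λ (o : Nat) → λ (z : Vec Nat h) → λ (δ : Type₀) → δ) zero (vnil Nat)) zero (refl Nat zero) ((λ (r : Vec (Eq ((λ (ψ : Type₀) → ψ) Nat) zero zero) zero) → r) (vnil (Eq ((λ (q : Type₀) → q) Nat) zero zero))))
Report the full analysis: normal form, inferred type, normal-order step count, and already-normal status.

resulting normal form:
  refl (Vec (Eq Nat zero zero) (succ zero)) (vcons (Eq Nat zero zero) zero (refl Nat zero) (vnil (Eq Nat zero zero)))
the term's type:
  Eq (Vec (Eq Nat zero zero) (succ zero)) (vcons (Eq Nat zero zero) zero (refl Nat zero) (vnil (Eq Nat zero zero))) (vcons (Eq Nat zero zero) zero (refl Nat zero) (vnil (Eq Nat zero zero)))
reduction steps (normal order): 3
already normal: no
first redex: an elimVec iota-redex


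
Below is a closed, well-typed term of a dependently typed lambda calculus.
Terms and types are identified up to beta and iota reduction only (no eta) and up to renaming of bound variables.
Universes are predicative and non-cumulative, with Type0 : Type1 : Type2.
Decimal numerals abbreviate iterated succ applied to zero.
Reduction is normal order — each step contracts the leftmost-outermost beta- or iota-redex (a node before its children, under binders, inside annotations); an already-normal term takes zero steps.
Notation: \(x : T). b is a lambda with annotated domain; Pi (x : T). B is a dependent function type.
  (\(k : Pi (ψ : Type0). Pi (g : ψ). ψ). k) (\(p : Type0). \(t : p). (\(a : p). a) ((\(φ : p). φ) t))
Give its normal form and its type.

normal form:
  \(k : Type0). \(ψ : k). ψ
the term's type:
  Pi (k : Type0). Pi (ψ : k). k


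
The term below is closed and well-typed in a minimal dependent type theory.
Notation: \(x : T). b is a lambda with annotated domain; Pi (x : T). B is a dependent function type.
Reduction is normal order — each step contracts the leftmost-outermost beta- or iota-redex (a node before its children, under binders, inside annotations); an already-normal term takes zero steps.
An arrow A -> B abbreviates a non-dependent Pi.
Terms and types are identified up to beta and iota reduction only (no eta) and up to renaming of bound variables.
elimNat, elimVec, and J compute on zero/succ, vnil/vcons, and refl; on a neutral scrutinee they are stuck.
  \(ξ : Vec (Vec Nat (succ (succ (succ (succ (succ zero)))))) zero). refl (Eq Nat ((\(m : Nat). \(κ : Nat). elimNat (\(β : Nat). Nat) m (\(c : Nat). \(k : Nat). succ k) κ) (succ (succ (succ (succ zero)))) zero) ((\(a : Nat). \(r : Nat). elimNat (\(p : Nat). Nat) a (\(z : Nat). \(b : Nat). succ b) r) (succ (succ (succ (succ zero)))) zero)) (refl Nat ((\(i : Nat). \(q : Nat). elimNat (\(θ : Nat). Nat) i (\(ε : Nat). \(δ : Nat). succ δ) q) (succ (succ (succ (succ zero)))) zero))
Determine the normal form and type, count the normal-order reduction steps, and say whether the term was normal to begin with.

resulting normal form:
  \(ξ : Vec (Vec Nat (succ (succ (succ (succ (succ zero)))))) zero). refl (Eq Nat (succ (succ (succ (succ zero)))) (succ (succ (succ (succ zero))))) (refl Nat (succ (succ (succ (succ zero)))))
inferred type:
  Vec (Vec Nat (succ (succ (succ (succ (succ zero)))))) zero -> Eq (Eq Nat (succ (succ (succ (succ zero)))) (succ (succ (succ (succ zero))))) (refl Nat (succ (succ (succ (succ zero))))) (refl Nat (succ (succ (succ (succ zero)))))
normal-order step count: 9
started in normal form: no
first redex: a beta-redex


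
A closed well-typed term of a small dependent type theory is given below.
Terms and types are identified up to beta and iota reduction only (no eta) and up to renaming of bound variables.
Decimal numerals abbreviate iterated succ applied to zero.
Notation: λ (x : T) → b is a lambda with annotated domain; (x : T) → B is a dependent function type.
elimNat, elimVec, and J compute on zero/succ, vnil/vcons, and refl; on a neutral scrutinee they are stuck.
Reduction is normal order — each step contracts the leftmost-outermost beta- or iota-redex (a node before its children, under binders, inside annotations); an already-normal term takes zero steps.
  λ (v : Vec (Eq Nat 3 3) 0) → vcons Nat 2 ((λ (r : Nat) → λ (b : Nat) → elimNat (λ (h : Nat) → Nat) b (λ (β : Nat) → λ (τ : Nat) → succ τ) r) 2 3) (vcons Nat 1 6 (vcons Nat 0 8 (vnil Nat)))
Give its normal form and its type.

resulting normal form:
  λ (v : Vec (Eq Nat 3 3) 0) → vcons Nat 2 5 (vcons Nat 1 6 (vcons Nat 0 8 (vnil Nat)))
inferred type:
  (v : Vec (Eq Nat 3 3) 0) → Vec Nat 3
observation: the first redex contracted is a beta-redex; the normal form is reached in 9 normal-order steps.


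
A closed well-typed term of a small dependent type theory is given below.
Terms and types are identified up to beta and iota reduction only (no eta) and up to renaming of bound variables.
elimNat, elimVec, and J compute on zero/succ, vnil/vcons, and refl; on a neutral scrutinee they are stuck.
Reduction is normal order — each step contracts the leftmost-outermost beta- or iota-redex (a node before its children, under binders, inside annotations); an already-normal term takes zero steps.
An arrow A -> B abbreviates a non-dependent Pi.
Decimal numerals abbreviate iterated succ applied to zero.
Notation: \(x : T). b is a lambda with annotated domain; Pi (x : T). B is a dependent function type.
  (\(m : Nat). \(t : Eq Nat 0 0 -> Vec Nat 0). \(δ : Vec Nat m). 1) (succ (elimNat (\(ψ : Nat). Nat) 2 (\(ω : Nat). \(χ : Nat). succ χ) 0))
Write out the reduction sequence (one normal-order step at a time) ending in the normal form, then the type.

normal-order reduction sequence:
  (\(m : Nat). \(t : Eq Nat 0 0 -> Vec Nat 0). \(δ : Vec Nat m). 1) (succ (elimNat (\(ψ : Nat). Nat) 2 (\(ω : Nat). \(χ : Nat). succ χ) 0))
  ~> \(m : Eq Nat 0 0 -> Vec Nat 0). \(t : Vec Nat (succ (elimNat (\(δ : Nat). Nat) 2 (\(ψ : Nat). \(ω : Nat). succ ω) 0))). 1
  ~> \(m : Eq Nat 0 0 -> Vec Nat 0). \(t : Vec Nat 3). 1
type:
  (Eq Nat 0 0 -> Vec Nat 0) -> Vec Nat 3 -> Nat
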